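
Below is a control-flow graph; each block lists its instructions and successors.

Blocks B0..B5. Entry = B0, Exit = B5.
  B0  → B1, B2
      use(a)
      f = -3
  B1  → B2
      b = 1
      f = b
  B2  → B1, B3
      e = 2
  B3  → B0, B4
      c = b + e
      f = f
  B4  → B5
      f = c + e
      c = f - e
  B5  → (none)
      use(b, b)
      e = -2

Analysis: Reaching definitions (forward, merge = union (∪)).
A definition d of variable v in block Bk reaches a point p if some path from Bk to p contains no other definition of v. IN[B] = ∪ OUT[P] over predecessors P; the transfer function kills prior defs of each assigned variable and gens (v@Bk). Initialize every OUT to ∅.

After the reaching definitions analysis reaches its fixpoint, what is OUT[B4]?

Answer: {b@B1, c@B4, e@B2, f@B4}

Working:
Fixpoint table:
  B0:   IN={b@B1, c@B3, e@B2, f@B3}   OUT={b@B1, c@B3, e@B2, f@B0}
  B1:   IN={b@B1, c@B3, e@B2, f@B0, f@B1}   OUT={b@B1, c@B3, e@B2, f@B1}
  B2:   IN={b@B1, c@B3, e@B2, f@B0, f@B1}   OUT={b@B1, c@B3, e@B2, f@B0, f@B1}
  B3:   IN={b@B1, c@B3, e@B2, f@B0, f@B1}   OUT={b@B1, c@B3, e@B2, f@B3}
  B4:   IN={b@B1, c@B3, e@B2, f@B3}   OUT={b@B1, c@B4, e@B2, f@B4}
  B5:   IN={b@B1, c@B4, e@B2, f@B4}   OUT={b@B1, c@B4, e@B5, f@B4}

Merge at B4: IN[B4] = OUT[B3] = {b@B1, c@B3, e@B2, f@B3}
Applying B4's transfer function to that IN value gives OUT[B4] (row B4 above).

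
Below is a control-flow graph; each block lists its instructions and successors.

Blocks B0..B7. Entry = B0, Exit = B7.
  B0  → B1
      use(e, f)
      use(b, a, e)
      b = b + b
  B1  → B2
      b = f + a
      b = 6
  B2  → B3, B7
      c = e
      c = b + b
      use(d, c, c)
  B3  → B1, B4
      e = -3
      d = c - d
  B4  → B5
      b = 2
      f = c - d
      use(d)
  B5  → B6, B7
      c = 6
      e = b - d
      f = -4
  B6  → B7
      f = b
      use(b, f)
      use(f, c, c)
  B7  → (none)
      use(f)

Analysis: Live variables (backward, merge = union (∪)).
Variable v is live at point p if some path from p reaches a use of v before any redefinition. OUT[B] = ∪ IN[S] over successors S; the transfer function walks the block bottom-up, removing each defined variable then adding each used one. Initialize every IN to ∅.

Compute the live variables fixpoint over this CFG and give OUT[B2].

Per-block solution:
  B0:   IN={a, b, d, e, f}   OUT={a, d, e, f}
  B1:   IN={a, d, e, f}   OUT={a, b, d, e, f}
  B2:   IN={a, b, d, e, f}   OUT={a, c, d, f}
  B3:   IN={a, c, d, f}   OUT={a, c, d, e, f}
  B4:   IN={c, d}   OUT={b, d}
  B5:   IN={b, d}   OUT={b, c, f}
  B6:   IN={b, c}   OUT={f}
  B7:   IN={f}   OUT={}

Merge at B2: OUT[B2] = IN[B3] ⊔ IN[B7] = {a, c, d, f}

Answer: {a, c, d, f}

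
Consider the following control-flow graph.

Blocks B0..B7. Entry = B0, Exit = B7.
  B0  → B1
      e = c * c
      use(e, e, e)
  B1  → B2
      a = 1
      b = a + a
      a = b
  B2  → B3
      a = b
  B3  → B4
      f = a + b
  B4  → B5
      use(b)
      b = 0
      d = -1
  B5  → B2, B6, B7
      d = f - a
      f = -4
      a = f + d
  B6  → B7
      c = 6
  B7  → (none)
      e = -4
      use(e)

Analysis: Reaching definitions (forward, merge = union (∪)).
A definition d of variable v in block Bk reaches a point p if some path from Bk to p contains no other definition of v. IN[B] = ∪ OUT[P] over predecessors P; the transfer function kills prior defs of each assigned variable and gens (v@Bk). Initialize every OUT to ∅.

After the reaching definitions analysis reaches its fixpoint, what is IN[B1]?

Per-block solution:
  B0: | IN={} | OUT={e@B0}
  B1: | IN={e@B0} | OUT={a@B1, b@B1, e@B0}
  B2: | IN={a@B1, a@B5, b@B1, b@B4, d@B5, e@B0, f@B5} | OUT={a@B2, b@B1, b@B4, d@B5, e@B0, f@B5}
  B3: | IN={a@B2, b@B1, b@B4, d@B5, e@B0, f@B5} | OUT={a@B2, b@B1, b@B4, d@B5, e@B0, f@B3}
  B4: | IN={a@B2, b@B1, b@B4, d@B5, e@B0, f@B3} | OUT={a@B2, b@B4, d@B4, e@B0, f@B3}
  B5: | IN={a@B2, b@B4, d@B4, e@B0, f@B3} | OUT={a@B5, b@B4, d@B5, e@B0, f@B5}
  B6: | IN={a@B5, b@B4, d@B5, e@B0, f@B5} | OUT={a@B5, b@B4, c@B6, d@B5, e@B0, f@B5}
  B7: | IN={a@B5, b@B4, c@B6, d@B5, e@B0, f@B5} | OUT={a@B5, b@B4, c@B6, d@B5, e@B7, f@B5}

Merge at B1: IN[B1] = OUT[B0] = {e@B0}

Answer: {e@B0}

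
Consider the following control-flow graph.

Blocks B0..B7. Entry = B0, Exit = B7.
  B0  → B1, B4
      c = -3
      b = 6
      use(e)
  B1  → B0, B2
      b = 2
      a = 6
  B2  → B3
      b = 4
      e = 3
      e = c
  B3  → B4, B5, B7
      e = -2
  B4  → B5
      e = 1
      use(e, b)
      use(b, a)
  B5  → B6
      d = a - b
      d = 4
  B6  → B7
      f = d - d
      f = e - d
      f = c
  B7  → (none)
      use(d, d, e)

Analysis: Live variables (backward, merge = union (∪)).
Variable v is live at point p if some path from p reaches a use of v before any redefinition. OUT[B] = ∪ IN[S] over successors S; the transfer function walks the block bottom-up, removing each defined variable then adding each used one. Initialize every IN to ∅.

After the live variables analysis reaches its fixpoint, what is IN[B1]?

Answer: {c, d, e}

Derivation:
Per-block solution:
  B0:  IN={a, d, e}  OUT={a, b, c, d, e}
  B1:  IN={c, d, e}  OUT={a, c, d, e}
  B2:  IN={a, c, d}  OUT={a, b, c, d}
  B3:  IN={a, b, c, d}  OUT={a, b, c, d, e}
  B4:  IN={a, b, c}  OUT={a, b, c, e}
  B5:  IN={a, b, c, e}  OUT={c, d, e}
  B6:  IN={c, d, e}  OUT={d, e}
  B7:  IN={d, e}  OUT={}

Merge at B1: OUT[B1] = IN[B0] ⊔ IN[B2] = {a, c, d, e}
Applying B1's transfer function to that OUT value gives IN[B1] (row B1 above).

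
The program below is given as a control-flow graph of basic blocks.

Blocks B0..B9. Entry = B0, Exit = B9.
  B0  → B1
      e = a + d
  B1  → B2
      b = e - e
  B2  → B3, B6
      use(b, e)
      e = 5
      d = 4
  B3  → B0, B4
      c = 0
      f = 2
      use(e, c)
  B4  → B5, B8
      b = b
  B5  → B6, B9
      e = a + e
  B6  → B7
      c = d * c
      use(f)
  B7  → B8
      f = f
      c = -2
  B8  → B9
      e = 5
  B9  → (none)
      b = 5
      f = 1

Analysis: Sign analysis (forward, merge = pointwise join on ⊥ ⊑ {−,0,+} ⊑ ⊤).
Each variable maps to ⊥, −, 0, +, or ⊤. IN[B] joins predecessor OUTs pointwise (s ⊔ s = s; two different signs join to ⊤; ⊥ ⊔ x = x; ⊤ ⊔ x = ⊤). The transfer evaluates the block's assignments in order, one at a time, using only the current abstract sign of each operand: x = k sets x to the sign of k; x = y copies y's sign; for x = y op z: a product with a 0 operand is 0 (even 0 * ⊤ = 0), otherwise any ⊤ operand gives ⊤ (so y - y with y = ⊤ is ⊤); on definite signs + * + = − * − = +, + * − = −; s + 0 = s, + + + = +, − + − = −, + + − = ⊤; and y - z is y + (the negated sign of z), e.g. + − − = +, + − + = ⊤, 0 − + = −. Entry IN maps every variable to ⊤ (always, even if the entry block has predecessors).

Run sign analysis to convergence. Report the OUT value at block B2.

Fixpoint table:
  B0: | IN=(all ⊤) | OUT=(all ⊤)
  B1: | IN=(all ⊤) | OUT=(all ⊤)
  B2: | IN=(all ⊤) | OUT={d:+, e:+; rest ⊤}
  B3: | IN={d:+, e:+; rest ⊤} | OUT={c:0, d:+, e:+, f:+; rest ⊤}
  B4: | IN={c:0, d:+, e:+, f:+; rest ⊤} | OUT={c:0, d:+, e:+, f:+; rest ⊤}
  B5: | IN={c:0, d:+, e:+, f:+; rest ⊤} | OUT={c:0, d:+, f:+; rest ⊤}
  B6: | IN={d:+; rest ⊤} | OUT={d:+; rest ⊤}
  B7: | IN={d:+; rest ⊤} | OUT={c:-, d:+; rest ⊤}
  B8: | IN={d:+; rest ⊤} | OUT={d:+, e:+; rest ⊤}
  B9: | IN={d:+; rest ⊤} | OUT={b:+, d:+, f:+; rest ⊤}

Merge at B2: IN[B2] = OUT[B1] = {a: ⊤, b: ⊤, c: ⊤, d: ⊤, e: ⊤, f: ⊤}
Applying B2's transfer function to that IN value gives OUT[B2] (row B2 above).

Answer: {a: ⊤, b: ⊤, c: ⊤, d: +, e: +, f: ⊤}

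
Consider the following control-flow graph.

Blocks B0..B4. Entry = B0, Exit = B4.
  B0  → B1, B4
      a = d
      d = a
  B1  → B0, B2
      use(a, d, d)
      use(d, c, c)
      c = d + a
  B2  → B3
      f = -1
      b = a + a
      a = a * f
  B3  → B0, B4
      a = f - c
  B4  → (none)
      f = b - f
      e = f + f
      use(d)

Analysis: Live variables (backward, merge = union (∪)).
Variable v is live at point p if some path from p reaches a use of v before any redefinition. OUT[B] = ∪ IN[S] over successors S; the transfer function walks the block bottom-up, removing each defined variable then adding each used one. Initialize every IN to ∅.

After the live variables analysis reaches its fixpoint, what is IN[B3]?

Answer: {b, c, d, f}

Trace:
Per-block solution:
  B0: | IN={b, c, d, f} | OUT={a, b, c, d, f}
  B1: | IN={a, b, c, d, f} | OUT={a, b, c, d, f}
  B2: | IN={a, c, d} | OUT={b, c, d, f}
  B3: | IN={b, c, d, f} | OUT={b, c, d, f}
  B4: | IN={b, d, f} | OUT={}

Merge at B3: OUT[B3] = IN[B0] ⊔ IN[B4] = {b, c, d, f}
Applying B3's transfer function to that OUT value gives IN[B3] (row B3 above).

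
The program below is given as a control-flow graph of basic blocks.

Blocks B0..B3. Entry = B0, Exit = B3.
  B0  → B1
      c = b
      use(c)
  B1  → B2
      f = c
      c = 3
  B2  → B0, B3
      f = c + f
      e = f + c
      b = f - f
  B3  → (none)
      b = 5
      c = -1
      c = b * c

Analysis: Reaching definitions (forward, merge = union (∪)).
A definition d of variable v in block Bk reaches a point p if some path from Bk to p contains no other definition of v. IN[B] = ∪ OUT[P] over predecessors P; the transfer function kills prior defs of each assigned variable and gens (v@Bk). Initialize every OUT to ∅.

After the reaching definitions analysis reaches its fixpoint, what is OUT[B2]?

Answer: {b@B2, c@B1, e@B2, f@B2}

Trace:
Fixpoint table:
  B0: | IN={b@B2, c@B1, e@B2, f@B2} | OUT={b@B2, c@B0, e@B2, f@B2}
  B1: | IN={b@B2, c@B0, e@B2, f@B2} | OUT={b@B2, c@B1, e@B2, f@B1}
  B2: | IN={b@B2, c@B1, e@B2, f@B1} | OUT={b@B2, c@B1, e@B2, f@B2}
  B3: | IN={b@B2, c@B1, e@B2, f@B2} | OUT={b@B3, c@B3, e@B2, f@B2}

Merge at B2: IN[B2] = OUT[B1] = {b@B2, c@B1, e@B2, f@B1}
Applying B2's transfer function to that IN value gives OUT[B2] (row B2 above).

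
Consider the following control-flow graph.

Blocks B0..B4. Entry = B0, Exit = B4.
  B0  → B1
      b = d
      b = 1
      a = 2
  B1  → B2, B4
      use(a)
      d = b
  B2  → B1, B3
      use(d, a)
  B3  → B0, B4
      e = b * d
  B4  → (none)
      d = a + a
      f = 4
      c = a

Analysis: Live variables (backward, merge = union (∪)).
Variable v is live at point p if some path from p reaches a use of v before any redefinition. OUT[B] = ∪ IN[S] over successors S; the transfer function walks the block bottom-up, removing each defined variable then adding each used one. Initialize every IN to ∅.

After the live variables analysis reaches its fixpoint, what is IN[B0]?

Converged values:
  B0:  IN={d}  OUT={a, b}
  B1:  IN={a, b}  OUT={a, b, d}
  B2:  IN={a, b, d}  OUT={a, b, d}
  B3:  IN={a, b, d}  OUT={a, d}
  B4:  IN={a}  OUT={}

Merge at B0: OUT[B0] = IN[B1] = {a, b}
Applying B0's transfer function to that OUT value gives IN[B0] (row B0 above).

Answer: {d}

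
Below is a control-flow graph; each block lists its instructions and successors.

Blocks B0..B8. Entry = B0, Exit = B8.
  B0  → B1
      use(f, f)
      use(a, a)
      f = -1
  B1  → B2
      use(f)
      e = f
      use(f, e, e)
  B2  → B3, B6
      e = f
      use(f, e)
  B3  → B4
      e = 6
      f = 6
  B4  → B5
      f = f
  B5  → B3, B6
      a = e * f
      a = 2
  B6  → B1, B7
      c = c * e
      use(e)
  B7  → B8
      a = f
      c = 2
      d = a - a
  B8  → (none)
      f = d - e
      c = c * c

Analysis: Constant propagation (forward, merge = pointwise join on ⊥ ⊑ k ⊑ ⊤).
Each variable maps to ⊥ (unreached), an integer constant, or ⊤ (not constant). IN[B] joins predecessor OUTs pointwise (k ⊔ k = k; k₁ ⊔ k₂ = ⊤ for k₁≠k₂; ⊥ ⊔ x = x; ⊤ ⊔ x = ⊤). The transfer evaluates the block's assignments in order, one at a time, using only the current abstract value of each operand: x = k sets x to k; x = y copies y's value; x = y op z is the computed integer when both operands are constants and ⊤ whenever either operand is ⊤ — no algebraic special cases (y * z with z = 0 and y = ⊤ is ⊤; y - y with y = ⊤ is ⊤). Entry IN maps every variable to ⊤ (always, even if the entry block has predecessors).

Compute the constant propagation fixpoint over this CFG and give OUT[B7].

Answer: {a: ⊤, b: ⊤, c: 2, d: ⊤, e: ⊤, f: ⊤}

Derivation:
Converged values:
  B0: | IN=(all ⊤) | OUT={f:-1; rest ⊤}
  B1: | IN=(all ⊤) | OUT=(all ⊤)
  B2: | IN=(all ⊤) | OUT=(all ⊤)
  B3: | IN=(all ⊤) | OUT={e:6, f:6; rest ⊤}
  B4: | IN={e:6, f:6; rest ⊤} | OUT={e:6, f:6; rest ⊤}
  B5: | IN={e:6, f:6; rest ⊤} | OUT={a:2, e:6, f:6; rest ⊤}
  B6: | IN=(all ⊤) | OUT=(all ⊤)
  B7: | IN=(all ⊤) | OUT={c:2; rest ⊤}
  B8: | IN={c:2; rest ⊤} | OUT={c:4; rest ⊤}

Merge at B7: IN[B7] = OUT[B6] = {a: ⊤, b: ⊤, c: ⊤, d: ⊤, e: ⊤, f: ⊤}
Applying B7's transfer function to that IN value gives OUT[B7] (row B7 above).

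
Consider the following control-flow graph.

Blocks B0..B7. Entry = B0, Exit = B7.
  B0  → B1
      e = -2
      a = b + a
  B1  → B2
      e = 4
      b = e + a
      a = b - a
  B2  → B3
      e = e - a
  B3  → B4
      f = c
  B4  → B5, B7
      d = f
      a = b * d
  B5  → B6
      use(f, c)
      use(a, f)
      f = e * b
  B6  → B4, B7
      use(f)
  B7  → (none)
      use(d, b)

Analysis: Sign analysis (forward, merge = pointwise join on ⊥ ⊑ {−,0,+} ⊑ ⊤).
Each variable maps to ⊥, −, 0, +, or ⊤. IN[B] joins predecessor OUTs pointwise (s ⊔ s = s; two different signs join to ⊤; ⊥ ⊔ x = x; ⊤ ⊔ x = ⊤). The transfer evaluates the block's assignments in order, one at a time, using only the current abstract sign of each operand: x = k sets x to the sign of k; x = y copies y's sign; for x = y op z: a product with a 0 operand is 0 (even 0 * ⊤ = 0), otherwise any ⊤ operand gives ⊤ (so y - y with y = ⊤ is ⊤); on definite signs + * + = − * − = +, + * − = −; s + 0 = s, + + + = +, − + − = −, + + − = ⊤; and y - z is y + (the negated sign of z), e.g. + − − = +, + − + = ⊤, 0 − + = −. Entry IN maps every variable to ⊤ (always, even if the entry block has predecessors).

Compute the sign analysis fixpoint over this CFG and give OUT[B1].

Per-block solution:
  B0: | IN=(all ⊤) | OUT={e:-; rest ⊤}
  B1: | IN={e:-; rest ⊤} | OUT={e:+; rest ⊤}
  B2: | IN={e:+; rest ⊤} | OUT=(all ⊤)
  B3: | IN=(all ⊤) | OUT=(all ⊤)
  B4: | IN=(all ⊤) | OUT=(all ⊤)
  B5: | IN=(all ⊤) | OUT=(all ⊤)
  B6: | IN=(all ⊤) | OUT=(all ⊤)
  B7: | IN=(all ⊤) | OUT=(all ⊤)

Merge at B1: IN[B1] = OUT[B0] = {a: ⊤, b: ⊤, c: ⊤, d: ⊤, e: -, f: ⊤}
Applying B1's transfer function to that IN value gives OUT[B1] (row B1 above).

Answer: {a: ⊤, b: ⊤, c: ⊤, d: ⊤, e: +, f: ⊤}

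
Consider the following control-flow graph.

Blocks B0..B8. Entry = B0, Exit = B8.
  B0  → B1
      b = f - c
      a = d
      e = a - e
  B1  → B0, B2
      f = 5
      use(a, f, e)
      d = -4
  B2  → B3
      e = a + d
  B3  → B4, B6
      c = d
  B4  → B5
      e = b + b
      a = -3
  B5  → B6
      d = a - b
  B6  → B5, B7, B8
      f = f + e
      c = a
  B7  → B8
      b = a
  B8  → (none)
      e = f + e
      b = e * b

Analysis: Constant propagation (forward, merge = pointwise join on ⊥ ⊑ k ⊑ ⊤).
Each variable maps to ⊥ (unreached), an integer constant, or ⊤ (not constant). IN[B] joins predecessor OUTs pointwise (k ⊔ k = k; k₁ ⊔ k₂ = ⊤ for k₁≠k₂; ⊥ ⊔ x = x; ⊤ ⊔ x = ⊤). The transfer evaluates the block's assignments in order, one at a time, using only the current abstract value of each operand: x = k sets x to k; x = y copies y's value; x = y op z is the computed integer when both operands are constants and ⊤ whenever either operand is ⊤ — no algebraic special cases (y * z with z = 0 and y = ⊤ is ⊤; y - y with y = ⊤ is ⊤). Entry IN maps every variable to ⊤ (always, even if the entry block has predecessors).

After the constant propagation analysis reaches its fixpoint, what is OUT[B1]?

Fixpoint table:
  B0:  IN=(all ⊤)  OUT=(all ⊤)
  B1:  IN=(all ⊤)  OUT={d:-4, f:5; rest ⊤}
  B2:  IN={d:-4, f:5; rest ⊤}  OUT={d:-4, f:5; rest ⊤}
  B3:  IN={d:-4, f:5; rest ⊤}  OUT={c:-4, d:-4, f:5; rest ⊤}
  B4:  IN={c:-4, d:-4, f:5; rest ⊤}  OUT={a:-3, c:-4, d:-4, f:5; rest ⊤}
  B5:  IN=(all ⊤)  OUT=(all ⊤)
  B6:  IN=(all ⊤)  OUT=(all ⊤)
  B7:  IN=(all ⊤)  OUT=(all ⊤)
  B8:  IN=(all ⊤)  OUT=(all ⊤)

Merge at B1: IN[B1] = OUT[B0] = {a: ⊤, b: ⊤, c: ⊤, d: ⊤, e: ⊤, f: ⊤}
Applying B1's transfer function to that IN value gives OUT[B1] (row B1 above).

Answer: {a: ⊤, b: ⊤, c: ⊤, d: -4, e: ⊤, f: 5}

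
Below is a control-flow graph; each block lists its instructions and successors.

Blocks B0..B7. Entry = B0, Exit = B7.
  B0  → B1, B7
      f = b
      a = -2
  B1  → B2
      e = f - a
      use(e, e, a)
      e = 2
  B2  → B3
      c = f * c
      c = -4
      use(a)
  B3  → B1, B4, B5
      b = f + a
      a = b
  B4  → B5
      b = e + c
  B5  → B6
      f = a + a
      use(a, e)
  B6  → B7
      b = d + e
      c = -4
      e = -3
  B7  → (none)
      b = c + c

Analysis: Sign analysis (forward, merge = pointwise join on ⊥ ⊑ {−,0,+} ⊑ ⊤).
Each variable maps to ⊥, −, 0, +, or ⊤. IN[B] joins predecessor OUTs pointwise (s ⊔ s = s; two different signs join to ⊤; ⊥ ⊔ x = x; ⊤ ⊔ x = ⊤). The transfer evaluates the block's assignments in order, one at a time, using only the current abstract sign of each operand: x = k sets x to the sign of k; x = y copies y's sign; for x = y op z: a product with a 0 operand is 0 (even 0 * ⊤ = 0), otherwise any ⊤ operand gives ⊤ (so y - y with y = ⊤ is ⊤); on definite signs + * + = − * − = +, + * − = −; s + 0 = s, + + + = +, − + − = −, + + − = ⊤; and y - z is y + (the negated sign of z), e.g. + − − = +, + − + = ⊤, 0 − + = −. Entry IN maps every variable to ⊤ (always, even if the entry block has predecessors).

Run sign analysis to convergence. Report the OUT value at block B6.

Answer: {a: ⊤, b: ⊤, c: -, d: ⊤, e: -, f: ⊤}

Derivation:
Fixpoint table:
  B0:   IN=(all ⊤)   OUT={a:-; rest ⊤}
  B1:   IN=(all ⊤)   OUT={e:+; rest ⊤}
  B2:   IN={e:+; rest ⊤}   OUT={c:-, e:+; rest ⊤}
  B3:   IN={c:-, e:+; rest ⊤}   OUT={c:-, e:+; rest ⊤}
  B4:   IN={c:-, e:+; rest ⊤}   OUT={c:-, e:+; rest ⊤}
  B5:   IN={c:-, e:+; rest ⊤}   OUT={c:-, e:+; rest ⊤}
  B6:   IN={c:-, e:+; rest ⊤}   OUT={c:-, e:-; rest ⊤}
  B7:   IN=(all ⊤)   OUT=(all ⊤)

Merge at B6: IN[B6] = OUT[B5] = {a: ⊤, b: ⊤, c: -, d: ⊤, e: +, f: ⊤}
Applying B6's transfer function to that IN value gives OUT[B6] (row B6 above).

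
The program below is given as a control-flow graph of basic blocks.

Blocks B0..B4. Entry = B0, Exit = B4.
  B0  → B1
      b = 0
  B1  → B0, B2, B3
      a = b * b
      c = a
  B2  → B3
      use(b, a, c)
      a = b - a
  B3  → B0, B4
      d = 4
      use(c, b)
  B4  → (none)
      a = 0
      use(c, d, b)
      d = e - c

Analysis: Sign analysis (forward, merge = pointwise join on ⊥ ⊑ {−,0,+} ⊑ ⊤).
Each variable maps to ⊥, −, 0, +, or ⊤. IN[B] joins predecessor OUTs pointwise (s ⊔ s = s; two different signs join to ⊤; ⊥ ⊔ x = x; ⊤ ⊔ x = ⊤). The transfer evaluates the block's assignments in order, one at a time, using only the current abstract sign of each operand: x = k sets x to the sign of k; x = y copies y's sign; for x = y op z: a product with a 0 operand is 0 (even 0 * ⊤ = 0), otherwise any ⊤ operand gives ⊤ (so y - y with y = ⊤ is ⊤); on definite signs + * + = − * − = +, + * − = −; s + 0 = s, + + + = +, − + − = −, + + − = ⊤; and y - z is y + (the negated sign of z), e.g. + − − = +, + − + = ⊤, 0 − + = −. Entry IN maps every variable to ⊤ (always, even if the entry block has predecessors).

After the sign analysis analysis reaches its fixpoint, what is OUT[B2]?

Per-block solution:
  B0:   IN=(all ⊤)   OUT={b:0; rest ⊤}
  B1:   IN={b:0; rest ⊤}   OUT={a:0, b:0, c:0; rest ⊤}
  B2:   IN={a:0, b:0, c:0; rest ⊤}   OUT={a:0, b:0, c:0; rest ⊤}
  B3:   IN={a:0, b:0, c:0; rest ⊤}   OUT={a:0, b:0, c:0, d:+; rest ⊤}
  B4:   IN={a:0, b:0, c:0, d:+; rest ⊤}   OUT={a:0, b:0, c:0; rest ⊤}

Merge at B2: IN[B2] = OUT[B1] = {a: 0, b: 0, c: 0, d: ⊤, e: ⊤, f: ⊤}
Applying B2's transfer function to that IN value gives OUT[B2] (row B2 above).

Answer: {a: 0, b: 0, c: 0, d: ⊤, e: ⊤, f: ⊤}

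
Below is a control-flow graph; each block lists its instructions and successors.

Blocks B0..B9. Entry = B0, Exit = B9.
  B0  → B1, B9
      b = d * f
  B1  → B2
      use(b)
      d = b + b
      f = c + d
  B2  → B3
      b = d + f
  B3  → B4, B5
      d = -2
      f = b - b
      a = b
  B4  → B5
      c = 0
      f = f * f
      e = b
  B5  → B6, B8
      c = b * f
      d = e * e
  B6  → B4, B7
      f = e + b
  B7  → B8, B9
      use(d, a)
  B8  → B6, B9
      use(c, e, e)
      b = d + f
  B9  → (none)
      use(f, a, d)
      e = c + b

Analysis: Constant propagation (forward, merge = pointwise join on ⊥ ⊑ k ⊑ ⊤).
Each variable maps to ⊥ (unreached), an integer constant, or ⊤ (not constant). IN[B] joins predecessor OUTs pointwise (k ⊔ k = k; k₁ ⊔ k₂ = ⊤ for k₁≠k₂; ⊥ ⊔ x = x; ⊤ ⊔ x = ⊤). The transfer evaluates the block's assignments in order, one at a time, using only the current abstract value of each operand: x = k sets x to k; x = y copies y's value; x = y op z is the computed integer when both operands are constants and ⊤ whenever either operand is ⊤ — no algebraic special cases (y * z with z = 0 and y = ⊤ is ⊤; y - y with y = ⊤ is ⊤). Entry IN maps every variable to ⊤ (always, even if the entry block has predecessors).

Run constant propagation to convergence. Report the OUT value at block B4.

Answer: {a: ⊤, b: ⊤, c: 0, d: ⊤, e: ⊤, f: ⊤}

Derivation:
Fixpoint table:
  B0:  IN=(all ⊤)  OUT=(all ⊤)
  B1:  IN=(all ⊤)  OUT=(all ⊤)
  B2:  IN=(all ⊤)  OUT=(all ⊤)
  B3:  IN=(all ⊤)  OUT={d:-2; rest ⊤}
  B4:  IN=(all ⊤)  OUT={c:0; rest ⊤}
  B5:  IN=(all ⊤)  OUT=(all ⊤)
  B6:  IN=(all ⊤)  OUT=(all ⊤)
  B7:  IN=(all ⊤)  OUT=(all ⊤)
  B8:  IN=(all ⊤)  OUT=(all ⊤)
  B9:  IN=(all ⊤)  OUT=(all ⊤)

Merge at B4: IN[B4] = OUT[B3] ⊔ OUT[B6] = {a: ⊤, b: ⊤, c: ⊤, d: ⊤, e: ⊤, f: ⊤}
Applying B4's transfer function to that IN value gives OUT[B4] (row B4 above).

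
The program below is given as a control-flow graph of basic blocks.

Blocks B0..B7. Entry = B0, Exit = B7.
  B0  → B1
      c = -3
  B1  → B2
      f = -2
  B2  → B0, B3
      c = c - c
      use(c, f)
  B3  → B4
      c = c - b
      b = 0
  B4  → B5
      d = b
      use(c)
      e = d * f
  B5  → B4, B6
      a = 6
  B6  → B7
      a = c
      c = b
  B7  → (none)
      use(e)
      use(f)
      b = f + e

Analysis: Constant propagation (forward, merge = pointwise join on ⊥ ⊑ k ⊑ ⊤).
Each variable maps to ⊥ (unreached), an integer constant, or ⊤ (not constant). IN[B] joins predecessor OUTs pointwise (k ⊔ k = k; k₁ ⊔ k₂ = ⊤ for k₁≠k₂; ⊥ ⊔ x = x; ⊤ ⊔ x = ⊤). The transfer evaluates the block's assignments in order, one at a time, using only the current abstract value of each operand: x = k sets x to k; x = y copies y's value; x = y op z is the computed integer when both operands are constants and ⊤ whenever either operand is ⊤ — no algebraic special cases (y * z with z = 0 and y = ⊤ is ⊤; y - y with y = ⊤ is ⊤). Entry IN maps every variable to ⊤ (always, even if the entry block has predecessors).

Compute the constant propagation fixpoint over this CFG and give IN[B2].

Answer: {a: ⊤, b: ⊤, c: -3, d: ⊤, e: ⊤, f: -2}

Derivation:
Fixpoint table:
  B0: | IN=(all ⊤) | OUT={c:-3; rest ⊤}
  B1: | IN={c:-3; rest ⊤} | OUT={c:-3, f:-2; rest ⊤}
  B2: | IN={c:-3, f:-2; rest ⊤} | OUT={c:0, f:-2; rest ⊤}
  B3: | IN={c:0, f:-2; rest ⊤} | OUT={b:0, f:-2; rest ⊤}
  B4: | IN={b:0, f:-2; rest ⊤} | OUT={b:0, d:0, e:0, f:-2; rest ⊤}
  B5: | IN={b:0, d:0, e:0, f:-2; rest ⊤} | OUT={a:6, b:0, d:0, e:0, f:-2; rest ⊤}
  B6: | IN={a:6, b:0, d:0, e:0, f:-2; rest ⊤} | OUT={b:0, c:0, d:0, e:0, f:-2; rest ⊤}
  B7: | IN={b:0, c:0, d:0, e:0, f:-2; rest ⊤} | OUT={b:-2, c:0, d:0, e:0, f:-2; rest ⊤}

Merge at B2: IN[B2] = OUT[B1] = {a: ⊤, b: ⊤, c: -3, d: ⊤, e: ⊤, f: -2}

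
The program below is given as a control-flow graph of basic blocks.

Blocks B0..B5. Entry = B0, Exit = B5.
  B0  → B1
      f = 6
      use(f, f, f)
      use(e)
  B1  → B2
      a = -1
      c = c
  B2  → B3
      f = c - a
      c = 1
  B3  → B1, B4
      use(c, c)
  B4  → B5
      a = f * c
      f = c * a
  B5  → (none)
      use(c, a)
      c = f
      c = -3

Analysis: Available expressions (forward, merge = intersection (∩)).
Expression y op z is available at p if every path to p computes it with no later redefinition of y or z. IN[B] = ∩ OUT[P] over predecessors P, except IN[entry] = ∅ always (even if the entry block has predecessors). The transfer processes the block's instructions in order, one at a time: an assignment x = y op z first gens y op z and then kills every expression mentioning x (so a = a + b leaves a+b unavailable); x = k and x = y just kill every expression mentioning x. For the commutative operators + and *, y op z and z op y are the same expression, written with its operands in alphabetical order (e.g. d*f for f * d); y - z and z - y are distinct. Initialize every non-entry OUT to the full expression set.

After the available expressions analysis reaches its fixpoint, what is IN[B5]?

Converged values:
  B0:   IN={}   OUT={}
  B1:   IN={}   OUT={}
  B2:   IN={}   OUT={}
  B3:   IN={}   OUT={}
  B4:   IN={}   OUT={a*c}
  B5:   IN={a*c}   OUT={}

Merge at B5: IN[B5] = OUT[B4] = {a*c}

Answer: {a*c}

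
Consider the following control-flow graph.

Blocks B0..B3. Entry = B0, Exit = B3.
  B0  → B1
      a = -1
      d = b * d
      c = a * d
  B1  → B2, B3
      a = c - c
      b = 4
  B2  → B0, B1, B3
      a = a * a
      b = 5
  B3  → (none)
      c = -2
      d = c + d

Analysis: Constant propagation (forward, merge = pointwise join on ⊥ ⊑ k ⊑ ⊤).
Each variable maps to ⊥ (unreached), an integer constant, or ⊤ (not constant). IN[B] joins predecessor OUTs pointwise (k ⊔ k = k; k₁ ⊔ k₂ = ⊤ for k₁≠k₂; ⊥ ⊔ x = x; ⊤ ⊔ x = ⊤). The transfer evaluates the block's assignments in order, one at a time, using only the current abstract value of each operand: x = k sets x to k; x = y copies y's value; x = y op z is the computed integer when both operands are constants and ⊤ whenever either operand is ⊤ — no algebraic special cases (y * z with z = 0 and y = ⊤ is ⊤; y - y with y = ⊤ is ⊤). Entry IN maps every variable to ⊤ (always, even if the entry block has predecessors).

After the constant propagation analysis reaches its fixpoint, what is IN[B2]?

Per-block solution:
  B0:   IN=(all ⊤)   OUT={a:-1; rest ⊤}
  B1:   IN=(all ⊤)   OUT={b:4; rest ⊤}
  B2:   IN={b:4; rest ⊤}   OUT={b:5; rest ⊤}
  B3:   IN=(all ⊤)   OUT={c:-2; rest ⊤}

Merge at B2: IN[B2] = OUT[B1] = {a: ⊤, b: 4, c: ⊤, d: ⊤, e: ⊤, f: ⊤}

Answer: {a: ⊤, b: 4, c: ⊤, d: ⊤, e: ⊤, f: ⊤}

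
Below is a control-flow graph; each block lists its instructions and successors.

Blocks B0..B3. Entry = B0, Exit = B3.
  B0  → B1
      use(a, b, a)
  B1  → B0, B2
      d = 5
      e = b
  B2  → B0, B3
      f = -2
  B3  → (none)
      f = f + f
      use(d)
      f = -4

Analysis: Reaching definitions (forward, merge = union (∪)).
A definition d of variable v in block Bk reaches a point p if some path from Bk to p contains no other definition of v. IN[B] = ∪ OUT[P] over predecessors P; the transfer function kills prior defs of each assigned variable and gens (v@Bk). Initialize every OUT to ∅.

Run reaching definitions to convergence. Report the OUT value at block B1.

Converged values:
  B0:   IN={d@B1, e@B1, f@B2}   OUT={d@B1, e@B1, f@B2}
  B1:   IN={d@B1, e@B1, f@B2}   OUT={d@B1, e@B1, f@B2}
  B2:   IN={d@B1, e@B1, f@B2}   OUT={d@B1, e@B1, f@B2}
  B3:   IN={d@B1, e@B1, f@B2}   OUT={d@B1, e@B1, f@B3}

Merge at B1: IN[B1] = OUT[B0] = {d@B1, e@B1, f@B2}
Applying B1's transfer function to that IN value gives OUT[B1] (row B1 above).

Answer: {d@B1, e@B1, f@B2}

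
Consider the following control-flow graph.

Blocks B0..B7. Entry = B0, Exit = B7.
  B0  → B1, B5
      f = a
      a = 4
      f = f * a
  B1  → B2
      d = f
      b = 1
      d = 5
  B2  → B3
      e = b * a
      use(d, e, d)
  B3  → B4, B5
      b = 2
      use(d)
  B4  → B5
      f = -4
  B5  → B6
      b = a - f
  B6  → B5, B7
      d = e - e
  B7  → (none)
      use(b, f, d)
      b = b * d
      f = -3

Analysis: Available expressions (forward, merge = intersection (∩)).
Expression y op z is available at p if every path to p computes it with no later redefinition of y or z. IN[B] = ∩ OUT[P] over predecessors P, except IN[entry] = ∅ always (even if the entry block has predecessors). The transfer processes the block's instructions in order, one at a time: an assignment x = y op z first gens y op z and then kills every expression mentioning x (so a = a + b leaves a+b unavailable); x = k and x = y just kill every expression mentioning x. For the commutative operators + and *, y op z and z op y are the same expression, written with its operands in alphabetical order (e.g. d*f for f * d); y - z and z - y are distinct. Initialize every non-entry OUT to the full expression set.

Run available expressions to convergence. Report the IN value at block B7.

Answer: {a-f, e-e}

Derivation:
Converged values:
  B0:   IN={}   OUT={}
  B1:   IN={}   OUT={}
  B2:   IN={}   OUT={a*b}
  B3:   IN={a*b}   OUT={}
  B4:   IN={}   OUT={}
  B5:   IN={}   OUT={a-f}
  B6:   IN={a-f}   OUT={a-f, e-e}
  B7:   IN={a-f, e-e}   OUT={e-e}

Merge at B7: IN[B7] = OUT[B6] = {a-f, e-e}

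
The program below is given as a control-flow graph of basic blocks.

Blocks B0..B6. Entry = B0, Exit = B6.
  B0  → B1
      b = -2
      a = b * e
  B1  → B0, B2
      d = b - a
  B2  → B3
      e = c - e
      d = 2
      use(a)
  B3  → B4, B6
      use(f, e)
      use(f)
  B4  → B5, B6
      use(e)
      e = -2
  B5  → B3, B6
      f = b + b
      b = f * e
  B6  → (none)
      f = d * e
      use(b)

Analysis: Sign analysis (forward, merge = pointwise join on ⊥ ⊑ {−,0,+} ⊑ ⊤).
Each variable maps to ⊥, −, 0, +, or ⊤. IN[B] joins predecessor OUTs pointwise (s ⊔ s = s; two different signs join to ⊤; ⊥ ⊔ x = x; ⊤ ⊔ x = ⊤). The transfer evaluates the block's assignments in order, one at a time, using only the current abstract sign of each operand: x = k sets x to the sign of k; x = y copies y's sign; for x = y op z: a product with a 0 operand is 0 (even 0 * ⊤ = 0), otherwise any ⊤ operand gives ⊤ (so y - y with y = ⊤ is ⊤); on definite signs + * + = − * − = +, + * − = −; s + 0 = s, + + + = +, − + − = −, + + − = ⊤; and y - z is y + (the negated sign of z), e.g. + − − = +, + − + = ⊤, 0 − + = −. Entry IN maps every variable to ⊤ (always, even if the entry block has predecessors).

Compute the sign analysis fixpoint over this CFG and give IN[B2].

Converged values:
  B0: | IN=(all ⊤) | OUT={b:-; rest ⊤}
  B1: | IN={b:-; rest ⊤} | OUT={b:-; rest ⊤}
  B2: | IN={b:-; rest ⊤} | OUT={b:-, d:+; rest ⊤}
  B3: | IN={d:+; rest ⊤} | OUT={d:+; rest ⊤}
  B4: | IN={d:+; rest ⊤} | OUT={d:+, e:-; rest ⊤}
  B5: | IN={d:+, e:-; rest ⊤} | OUT={d:+, e:-; rest ⊤}
  B6: | IN={d:+; rest ⊤} | OUT={d:+; rest ⊤}

Merge at B2: IN[B2] = OUT[B1] = {a: ⊤, b: -, c: ⊤, d: ⊤, e: ⊤, f: ⊤}

Answer: {a: ⊤, b: -, c: ⊤, d: ⊤, e: ⊤, f: ⊤}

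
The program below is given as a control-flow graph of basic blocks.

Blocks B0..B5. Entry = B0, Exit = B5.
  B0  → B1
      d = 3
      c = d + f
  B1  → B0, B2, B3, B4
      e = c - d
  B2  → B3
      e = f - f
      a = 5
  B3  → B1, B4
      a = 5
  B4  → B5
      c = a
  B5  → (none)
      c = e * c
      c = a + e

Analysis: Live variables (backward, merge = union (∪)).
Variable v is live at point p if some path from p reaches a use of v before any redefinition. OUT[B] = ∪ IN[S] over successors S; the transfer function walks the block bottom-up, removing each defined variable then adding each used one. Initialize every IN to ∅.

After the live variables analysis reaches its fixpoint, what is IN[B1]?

Converged values:
  B0:   IN={a, f}   OUT={a, c, d, f}
  B1:   IN={a, c, d, f}   OUT={a, c, d, e, f}
  B2:   IN={c, d, f}   OUT={c, d, e, f}
  B3:   IN={c, d, e, f}   OUT={a, c, d, e, f}
  B4:   IN={a, e}   OUT={a, c, e}
  B5:   IN={a, c, e}   OUT={}

Merge at B1: OUT[B1] = IN[B0] ⊔ IN[B2] ⊔ IN[B3] ⊔ IN[B4] = {a, c, d, e, f}
Applying B1's transfer function to that OUT value gives IN[B1] (row B1 above).

Answer: {a, c, d, f}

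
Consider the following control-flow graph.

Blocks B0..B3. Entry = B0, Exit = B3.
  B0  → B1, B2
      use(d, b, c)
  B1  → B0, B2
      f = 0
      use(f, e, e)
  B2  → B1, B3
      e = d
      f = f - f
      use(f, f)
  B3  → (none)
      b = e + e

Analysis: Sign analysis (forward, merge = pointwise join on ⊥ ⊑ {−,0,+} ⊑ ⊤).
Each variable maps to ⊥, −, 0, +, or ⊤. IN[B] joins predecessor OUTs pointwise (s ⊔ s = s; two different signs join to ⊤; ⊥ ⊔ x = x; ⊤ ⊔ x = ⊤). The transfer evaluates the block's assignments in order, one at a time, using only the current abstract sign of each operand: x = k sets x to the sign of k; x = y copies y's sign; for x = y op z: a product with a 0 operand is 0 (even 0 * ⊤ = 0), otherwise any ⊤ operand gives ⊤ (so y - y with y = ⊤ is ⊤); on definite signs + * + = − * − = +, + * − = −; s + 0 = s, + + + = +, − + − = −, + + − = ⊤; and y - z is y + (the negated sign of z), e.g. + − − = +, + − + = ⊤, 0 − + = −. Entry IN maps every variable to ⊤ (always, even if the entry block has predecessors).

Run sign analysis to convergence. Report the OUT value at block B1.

Per-block solution:
  B0:   IN=(all ⊤)   OUT=(all ⊤)
  B1:   IN=(all ⊤)   OUT={f:0; rest ⊤}
  B2:   IN=(all ⊤)   OUT=(all ⊤)
  B3:   IN=(all ⊤)   OUT=(all ⊤)

Merge at B1: IN[B1] = OUT[B0] ⊔ OUT[B2] = {a: ⊤, b: ⊤, c: ⊤, d: ⊤, e: ⊤, f: ⊤}
Applying B1's transfer function to that IN value gives OUT[B1] (row B1 above).

Answer: {a: ⊤, b: ⊤, c: ⊤, d: ⊤, e: ⊤, f: 0}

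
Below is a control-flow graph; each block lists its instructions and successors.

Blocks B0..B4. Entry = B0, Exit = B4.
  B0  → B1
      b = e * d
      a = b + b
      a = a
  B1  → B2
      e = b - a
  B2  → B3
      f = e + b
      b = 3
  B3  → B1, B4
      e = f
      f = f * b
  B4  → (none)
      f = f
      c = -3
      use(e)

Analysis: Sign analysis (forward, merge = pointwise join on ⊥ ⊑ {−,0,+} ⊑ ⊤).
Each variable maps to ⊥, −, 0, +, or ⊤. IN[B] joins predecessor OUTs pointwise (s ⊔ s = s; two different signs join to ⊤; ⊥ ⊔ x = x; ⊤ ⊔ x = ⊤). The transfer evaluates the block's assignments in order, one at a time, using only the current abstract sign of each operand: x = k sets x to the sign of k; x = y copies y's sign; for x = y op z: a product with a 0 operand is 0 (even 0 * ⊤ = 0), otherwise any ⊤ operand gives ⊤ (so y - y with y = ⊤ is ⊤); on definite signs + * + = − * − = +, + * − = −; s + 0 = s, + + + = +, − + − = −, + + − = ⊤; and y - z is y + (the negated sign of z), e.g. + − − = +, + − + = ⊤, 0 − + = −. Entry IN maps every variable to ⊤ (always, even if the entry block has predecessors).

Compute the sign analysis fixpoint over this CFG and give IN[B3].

Answer: {a: ⊤, b: +, c: ⊤, d: ⊤, e: ⊤, f: ⊤}

Derivation:
Fixpoint table:
  B0:  IN=(all ⊤)  OUT=(all ⊤)
  B1:  IN=(all ⊤)  OUT=(all ⊤)
  B2:  IN=(all ⊤)  OUT={b:+; rest ⊤}
  B3:  IN={b:+; rest ⊤}  OUT={b:+; rest ⊤}
  B4:  IN={b:+; rest ⊤}  OUT={b:+, c:-; rest ⊤}

Merge at B3: IN[B3] = OUT[B2] = {a: ⊤, b: +, c: ⊤, d: ⊤, e: ⊤, f: ⊤}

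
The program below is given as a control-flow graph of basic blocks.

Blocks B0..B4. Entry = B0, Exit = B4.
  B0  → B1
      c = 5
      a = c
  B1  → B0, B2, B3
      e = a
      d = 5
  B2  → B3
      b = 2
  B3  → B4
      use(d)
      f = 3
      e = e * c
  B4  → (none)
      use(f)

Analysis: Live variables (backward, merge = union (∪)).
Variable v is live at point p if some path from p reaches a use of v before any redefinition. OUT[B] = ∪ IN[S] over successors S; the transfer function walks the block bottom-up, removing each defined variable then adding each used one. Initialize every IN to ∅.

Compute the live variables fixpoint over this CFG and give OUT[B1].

Answer: {c, d, e}

Trace:
Fixpoint table:
  B0:   IN={}   OUT={a, c}
  B1:   IN={a, c}   OUT={c, d, e}
  B2:   IN={c, d, e}   OUT={c, d, e}
  B3:   IN={c, d, e}   OUT={f}
  B4:   IN={f}   OUT={}

Merge at B1: OUT[B1] = IN[B0] ⊔ IN[B2] ⊔ IN[B3] = {c, d, e}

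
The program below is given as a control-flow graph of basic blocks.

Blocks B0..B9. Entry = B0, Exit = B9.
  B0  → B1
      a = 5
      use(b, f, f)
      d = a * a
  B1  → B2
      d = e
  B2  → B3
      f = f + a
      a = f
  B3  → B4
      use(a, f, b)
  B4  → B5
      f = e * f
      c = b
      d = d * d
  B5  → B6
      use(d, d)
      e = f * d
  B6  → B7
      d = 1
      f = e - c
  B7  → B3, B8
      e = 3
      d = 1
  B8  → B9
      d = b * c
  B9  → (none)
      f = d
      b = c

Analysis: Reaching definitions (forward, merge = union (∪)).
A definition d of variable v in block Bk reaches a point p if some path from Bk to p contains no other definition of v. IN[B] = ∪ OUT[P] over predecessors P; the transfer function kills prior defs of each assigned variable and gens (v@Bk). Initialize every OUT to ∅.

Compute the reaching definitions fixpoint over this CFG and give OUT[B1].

Answer: {a@B0, d@B1}

Working:
Fixpoint table:
  B0: | IN={} | OUT={a@B0, d@B0}
  B1: | IN={a@B0, d@B0} | OUT={a@B0, d@B1}
  B2: | IN={a@B0, d@B1} | OUT={a@B2, d@B1, f@B2}
  B3: | IN={a@B2, c@B4, d@B1, d@B7, e@B7, f@B2, f@B6} | OUT={a@B2, c@B4, d@B1, d@B7, e@B7, f@B2, f@B6}
  B4: | IN={a@B2, c@B4, d@B1, d@B7, e@B7, f@B2, f@B6} | OUT={a@B2, c@B4, d@B4, e@B7, f@B4}
  B5: | IN={a@B2, c@B4, d@B4, e@B7, f@B4} | OUT={a@B2, c@B4, d@B4, e@B5, f@B4}
  B6: | IN={a@B2, c@B4, d@B4, e@B5, f@B4} | OUT={a@B2, c@B4, d@B6, e@B5, f@B6}
  B7: | IN={a@B2, c@B4, d@B6, e@B5, f@B6} | OUT={a@B2, c@B4, d@B7, e@B7, f@B6}
  B8: | IN={a@B2, c@B4, d@B7, e@B7, f@B6} | OUT={a@B2, c@B4, d@B8, e@B7, f@B6}
  B9: | IN={a@B2, c@B4, d@B8, e@B7, f@B6} | OUT={a@B2, b@B9, c@B4, d@B8, e@B7, f@B9}

Merge at B1: IN[B1] = OUT[B0] = {a@B0, d@B0}
Applying B1's transfer function to that IN value gives OUT[B1] (row B1 above).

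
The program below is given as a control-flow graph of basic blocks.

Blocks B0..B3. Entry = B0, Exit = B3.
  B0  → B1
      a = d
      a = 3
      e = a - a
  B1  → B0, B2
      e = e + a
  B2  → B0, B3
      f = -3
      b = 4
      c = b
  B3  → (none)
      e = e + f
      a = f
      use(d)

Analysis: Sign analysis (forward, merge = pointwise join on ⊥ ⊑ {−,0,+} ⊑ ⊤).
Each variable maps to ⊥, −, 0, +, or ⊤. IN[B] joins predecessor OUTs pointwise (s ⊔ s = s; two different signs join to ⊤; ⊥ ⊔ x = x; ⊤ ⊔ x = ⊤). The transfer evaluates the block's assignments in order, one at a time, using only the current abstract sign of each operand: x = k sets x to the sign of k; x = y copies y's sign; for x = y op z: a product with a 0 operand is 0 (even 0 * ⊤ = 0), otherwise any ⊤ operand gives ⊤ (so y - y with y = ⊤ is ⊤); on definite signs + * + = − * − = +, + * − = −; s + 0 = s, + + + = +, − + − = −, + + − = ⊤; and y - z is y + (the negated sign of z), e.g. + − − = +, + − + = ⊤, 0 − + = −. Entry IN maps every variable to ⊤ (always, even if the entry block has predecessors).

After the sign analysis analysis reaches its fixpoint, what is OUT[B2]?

Converged values:
  B0:  IN=(all ⊤)  OUT={a:+; rest ⊤}
  B1:  IN={a:+; rest ⊤}  OUT={a:+; rest ⊤}
  B2:  IN={a:+; rest ⊤}  OUT={a:+, b:+, c:+, f:-; rest ⊤}
  B3:  IN={a:+, b:+, c:+, f:-; rest ⊤}  OUT={a:-, b:+, c:+, f:-; rest ⊤}

Merge at B2: IN[B2] = OUT[B1] = {a: +, b: ⊤, c: ⊤, d: ⊤, e: ⊤, f: ⊤}
Applying B2's transfer function to that IN value gives OUT[B2] (row B2 above).

Answer: {a: +, b: +, c: +, d: ⊤, e: ⊤, f: -}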